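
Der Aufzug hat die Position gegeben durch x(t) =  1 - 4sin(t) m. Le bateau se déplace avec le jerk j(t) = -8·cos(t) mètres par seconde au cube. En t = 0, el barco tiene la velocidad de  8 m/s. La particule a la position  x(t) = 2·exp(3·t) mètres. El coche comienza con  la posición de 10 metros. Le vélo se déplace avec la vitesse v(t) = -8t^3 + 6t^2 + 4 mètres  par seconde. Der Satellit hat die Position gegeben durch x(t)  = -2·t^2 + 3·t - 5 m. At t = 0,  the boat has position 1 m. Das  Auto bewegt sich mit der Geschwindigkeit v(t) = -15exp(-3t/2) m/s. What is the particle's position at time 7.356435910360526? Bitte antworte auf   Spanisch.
Usando x(t) = 2·exp(3·t) y sustituyendo t = 7.356435910360526, encontramos x = 7684375217.25798.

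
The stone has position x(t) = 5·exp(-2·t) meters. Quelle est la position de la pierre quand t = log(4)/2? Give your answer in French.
Nous avons la position x(t) = 5·exp(-2·t). En substituant t = log(4)/2: x(log(4)/2) = 5/4.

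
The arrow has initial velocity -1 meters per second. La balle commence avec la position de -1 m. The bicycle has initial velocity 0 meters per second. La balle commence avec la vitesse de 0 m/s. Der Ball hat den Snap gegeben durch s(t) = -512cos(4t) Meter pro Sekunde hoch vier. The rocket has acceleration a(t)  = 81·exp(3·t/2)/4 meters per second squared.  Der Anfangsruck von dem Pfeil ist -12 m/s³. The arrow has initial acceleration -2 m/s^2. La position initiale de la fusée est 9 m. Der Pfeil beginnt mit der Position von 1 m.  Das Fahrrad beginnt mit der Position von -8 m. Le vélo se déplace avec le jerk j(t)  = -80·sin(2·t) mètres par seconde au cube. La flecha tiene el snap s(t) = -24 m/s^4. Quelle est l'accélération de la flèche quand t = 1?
Nous devons intégrer notre équation du snap s(t) = -24 2 fois. En prenant ∫s(t)dt et en appliquant j(0) = -12, nous trouvons j(t) = -24·t - 12. En prenant ∫j(t)dt et en appliquant a(0) = -2, nous trouvons a(t) = -12·t^2 - 12·t - 2. Nous avons l'accélération a(t) = -12·t^2 - 12·t - 2. En substituant t = 1: a(1) = -26.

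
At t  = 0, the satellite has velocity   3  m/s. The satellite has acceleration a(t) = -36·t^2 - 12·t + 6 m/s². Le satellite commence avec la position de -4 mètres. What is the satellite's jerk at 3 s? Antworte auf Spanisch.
Partiendo de la aceleración a(t) = -36·t^2 - 12·t + 6, tomamos 1 derivada. La derivada de la aceleración da la sacudida: j(t) = -72·t - 12. Tenemos la sacudida j(t) = -72·t - 12. Sustituyendo t = 3: j(3) = -228.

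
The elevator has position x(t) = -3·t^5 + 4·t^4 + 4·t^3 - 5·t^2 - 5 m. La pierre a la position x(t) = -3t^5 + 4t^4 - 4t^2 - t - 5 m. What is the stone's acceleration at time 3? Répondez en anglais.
To solve this, we need to take 2 derivatives of our position equation x(t) = -3·t^5 + 4·t^4 - 4·t^2 - t - 5. Taking d/dt of x(t), we find v(t) = -15·t^4 + 16·t^3 - 8·t - 1. Differentiating velocity, we get acceleration: a(t) = -60·t^3 + 48·t^2 - 8. From the given acceleration equation a(t) = -60·t^3 + 48·t^2 - 8, we substitute t = 3 to get a = -1196.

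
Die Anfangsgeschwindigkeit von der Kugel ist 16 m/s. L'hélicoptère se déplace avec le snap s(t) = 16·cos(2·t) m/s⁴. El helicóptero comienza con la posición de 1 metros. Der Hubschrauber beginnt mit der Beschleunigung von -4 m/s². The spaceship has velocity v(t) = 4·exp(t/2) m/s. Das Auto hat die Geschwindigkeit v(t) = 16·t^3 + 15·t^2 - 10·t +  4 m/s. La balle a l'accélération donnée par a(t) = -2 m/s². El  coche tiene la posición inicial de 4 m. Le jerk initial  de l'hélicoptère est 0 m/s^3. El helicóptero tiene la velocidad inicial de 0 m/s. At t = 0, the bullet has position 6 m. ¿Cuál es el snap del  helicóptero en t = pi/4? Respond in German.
Wir haben den Snap s(t) = 16·cos(2·t). Durch Einsetzen von t = pi/4: s(pi/4) = 0.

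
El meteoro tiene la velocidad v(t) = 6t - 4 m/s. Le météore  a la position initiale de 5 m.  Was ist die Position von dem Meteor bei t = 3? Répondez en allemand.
Wir müssen das Integral unserer Gleichung für die Geschwindigkeit v(t) = 6·t - 4 1-mal finden. Die Stammfunktion von der Geschwindigkeit, mit x(0) = 5, ergibt die Position: x(t) = 3·t^2 - 4·t + 5. Aus der Gleichung für die Position x(t) = 3·t^2 - 4·t + 5, setzen wir t = 3 ein und erhalten x = 20.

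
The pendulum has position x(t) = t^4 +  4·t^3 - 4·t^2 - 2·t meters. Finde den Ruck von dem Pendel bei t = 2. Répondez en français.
Pour résoudre ceci, nous devons prendre 3 dérivées de notre équation de la position x(t) = t^4 + 4·t^3 - 4·t^2 - 2·t. En dérivant la position, nous obtenons la vitesse: v(t) = 4·t^3 + 12·t^2 - 8·t - 2. En prenant d/dt de v(t), nous trouvons a(t) = 12·t^2 + 24·t - 8. En dérivant l'accélération, nous obtenons le jerk: j(t) = 24·t + 24. Nous avons le jerk j(t) = 24·t + 24. En substituant t = 2: j(2) = 72.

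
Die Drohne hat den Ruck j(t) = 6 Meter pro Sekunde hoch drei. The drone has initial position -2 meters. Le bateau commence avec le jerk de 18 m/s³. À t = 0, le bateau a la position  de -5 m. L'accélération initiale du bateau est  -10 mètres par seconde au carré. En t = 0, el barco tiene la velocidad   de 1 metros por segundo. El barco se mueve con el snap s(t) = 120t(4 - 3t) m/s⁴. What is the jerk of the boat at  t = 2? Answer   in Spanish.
Debemos encontrar la antiderivada de nuestra ecuación del snap s(t) = 120·t·(4 - 3·t) 1 vez. Integrando el snap y usando la condición inicial j(0) = 18, obtenemos j(t) = -120·t^3 + 240·t^2 + 18. Usando j(t) = -120·t^3 + 240·t^2 + 18 y sustituyendo t = 2, encontramos j = 18.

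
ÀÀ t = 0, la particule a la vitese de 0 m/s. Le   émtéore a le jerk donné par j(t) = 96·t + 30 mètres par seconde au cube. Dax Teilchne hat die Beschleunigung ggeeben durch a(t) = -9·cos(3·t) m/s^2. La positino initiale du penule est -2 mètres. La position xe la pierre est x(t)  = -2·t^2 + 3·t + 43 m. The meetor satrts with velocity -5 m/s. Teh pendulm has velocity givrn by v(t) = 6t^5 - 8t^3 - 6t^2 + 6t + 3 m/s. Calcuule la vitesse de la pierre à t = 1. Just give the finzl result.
La vitesse à t = 1 est v = -1.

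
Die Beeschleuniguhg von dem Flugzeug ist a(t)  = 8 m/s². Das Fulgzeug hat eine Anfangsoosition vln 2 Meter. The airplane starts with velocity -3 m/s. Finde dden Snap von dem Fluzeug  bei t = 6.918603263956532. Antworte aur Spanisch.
Debemos derivar nuestra ecuación de la aceleración a(t) = 8 2 veces. La derivada de la aceleración da la sacudida: j(t) = 0. Tomando d/dt de j(t), encontramos s(t) = 0. De la ecuación del snap s(t) = 0, sustituimos t = 6.918603263956532 para obtener s = 0.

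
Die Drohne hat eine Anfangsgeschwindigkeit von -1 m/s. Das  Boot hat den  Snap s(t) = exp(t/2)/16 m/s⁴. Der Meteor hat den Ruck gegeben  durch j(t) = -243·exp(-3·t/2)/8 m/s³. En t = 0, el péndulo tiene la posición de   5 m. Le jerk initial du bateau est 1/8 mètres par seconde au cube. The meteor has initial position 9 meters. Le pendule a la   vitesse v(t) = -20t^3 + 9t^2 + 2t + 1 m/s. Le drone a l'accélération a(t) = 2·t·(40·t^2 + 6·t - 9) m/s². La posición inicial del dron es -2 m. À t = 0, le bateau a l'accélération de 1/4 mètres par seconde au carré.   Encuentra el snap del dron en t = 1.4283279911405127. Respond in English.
To solve this, we need to take 2 derivatives of our acceleration equation a(t) = 2·t·(40·t^2 + 6·t - 9). Taking d/dt of a(t), we find j(t) = 80·t^2 + 2·t·(80·t + 6) + 12·t - 18. Differentiating jerk, we get snap: s(t) = 480·t + 24. Using s(t) = 480·t + 24 and substituting t = 1.4283279911405127, we find s = 709.597435747446.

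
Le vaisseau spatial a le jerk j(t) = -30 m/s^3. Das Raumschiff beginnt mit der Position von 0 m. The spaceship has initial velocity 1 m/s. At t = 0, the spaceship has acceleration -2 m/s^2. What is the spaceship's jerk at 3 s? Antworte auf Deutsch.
Wir haben den Ruck j(t) = -30. Durch Einsetzen von t = 3: j(3) = -30.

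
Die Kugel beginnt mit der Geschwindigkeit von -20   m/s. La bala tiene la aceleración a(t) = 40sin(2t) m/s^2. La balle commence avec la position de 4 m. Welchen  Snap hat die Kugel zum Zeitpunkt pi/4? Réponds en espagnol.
Debemos derivar nuestra ecuación de la aceleración a(t) = 40·sin(2·t) 2 veces. Tomando d/dt de a(t), encontramos j(t) = 80·cos(2·t). Derivando la sacudida, obtenemos el snap: s(t) = -160·sin(2·t). De la ecuación del snap s(t) = -160·sin(2·t), sustituimos t = pi/4 para obtener s = -160.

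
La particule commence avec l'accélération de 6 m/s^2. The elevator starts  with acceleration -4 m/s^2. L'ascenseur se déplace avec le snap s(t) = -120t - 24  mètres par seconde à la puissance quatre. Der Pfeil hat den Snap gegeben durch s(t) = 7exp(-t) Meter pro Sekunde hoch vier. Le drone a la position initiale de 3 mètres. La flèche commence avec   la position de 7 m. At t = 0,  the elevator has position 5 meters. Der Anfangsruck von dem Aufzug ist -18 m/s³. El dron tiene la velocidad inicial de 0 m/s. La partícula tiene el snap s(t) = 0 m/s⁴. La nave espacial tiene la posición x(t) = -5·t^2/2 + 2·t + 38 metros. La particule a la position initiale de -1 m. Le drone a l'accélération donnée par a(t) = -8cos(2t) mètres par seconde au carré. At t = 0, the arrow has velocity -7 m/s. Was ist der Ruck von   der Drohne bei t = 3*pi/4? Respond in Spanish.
Debemos derivar nuestra ecuación de la aceleración a(t) = -8·cos(2·t) 1 vez. Derivando la aceleración, obtenemos la sacudida: j(t) = 16·sin(2·t). De la ecuación de la sacudida j(t) = 16·sin(2·t), sustituimos t = 3*pi/4 para obtener j = -16.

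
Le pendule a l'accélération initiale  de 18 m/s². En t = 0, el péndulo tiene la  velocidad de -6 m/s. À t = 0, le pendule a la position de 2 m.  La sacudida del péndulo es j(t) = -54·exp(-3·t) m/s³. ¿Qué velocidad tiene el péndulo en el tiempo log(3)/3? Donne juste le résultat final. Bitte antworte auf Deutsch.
Die Geschwindigkeit bei t = log(3)/3 ist v = -2.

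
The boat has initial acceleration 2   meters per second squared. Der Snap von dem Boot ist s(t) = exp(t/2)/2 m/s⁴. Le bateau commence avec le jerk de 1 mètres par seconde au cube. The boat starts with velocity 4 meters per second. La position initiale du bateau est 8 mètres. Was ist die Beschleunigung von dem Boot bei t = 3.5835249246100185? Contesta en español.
Para resolver esto, necesitamos tomar 2 antiderivadas de nuestra ecuación del snap s(t) = exp(t/2)/2. Tomando ∫s(t)dt y aplicando j(0) = 1, encontramos j(t) = exp(t/2). La integral de la sacudida es la aceleración. Usando a(0) = 2, obtenemos a(t) = 2·exp(t/2). Usando a(t) = 2·exp(t/2) y sustituyendo t = 3.5835249246100185, encontramos a = 12.0000359169772.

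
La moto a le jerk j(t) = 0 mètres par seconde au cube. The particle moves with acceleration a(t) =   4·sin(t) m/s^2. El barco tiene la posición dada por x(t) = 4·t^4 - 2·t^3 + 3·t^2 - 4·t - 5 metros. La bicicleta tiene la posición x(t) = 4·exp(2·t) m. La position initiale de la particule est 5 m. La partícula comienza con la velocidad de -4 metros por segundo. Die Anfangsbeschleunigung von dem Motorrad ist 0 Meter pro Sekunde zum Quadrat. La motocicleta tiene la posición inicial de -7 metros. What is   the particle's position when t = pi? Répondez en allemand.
Um dies zu lösen, müssen wir 2 Stammfunktionen unserer Gleichung für die Beschleunigung a(t) = 4·sin(t) finden. Mit ∫a(t)dt und Anwendung von v(0) = -4, finden wir v(t) = -4·cos(t). Durch Integration von der Geschwindigkeit und Verwendung der Anfangsbedingung x(0) = 5, erhalten wir x(t) = 5 - 4·sin(t). Aus der Gleichung für die Position x(t) = 5 - 4·sin(t), setzen wir t = pi ein und erhalten x = 5.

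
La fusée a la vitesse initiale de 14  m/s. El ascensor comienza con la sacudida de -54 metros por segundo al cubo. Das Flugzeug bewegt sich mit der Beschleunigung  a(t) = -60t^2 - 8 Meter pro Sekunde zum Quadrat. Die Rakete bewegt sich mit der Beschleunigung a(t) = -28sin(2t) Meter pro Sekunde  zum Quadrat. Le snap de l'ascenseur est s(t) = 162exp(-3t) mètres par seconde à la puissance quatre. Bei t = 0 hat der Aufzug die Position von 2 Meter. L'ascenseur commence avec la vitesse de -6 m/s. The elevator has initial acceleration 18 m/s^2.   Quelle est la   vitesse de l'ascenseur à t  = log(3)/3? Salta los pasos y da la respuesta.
La réponse est -2.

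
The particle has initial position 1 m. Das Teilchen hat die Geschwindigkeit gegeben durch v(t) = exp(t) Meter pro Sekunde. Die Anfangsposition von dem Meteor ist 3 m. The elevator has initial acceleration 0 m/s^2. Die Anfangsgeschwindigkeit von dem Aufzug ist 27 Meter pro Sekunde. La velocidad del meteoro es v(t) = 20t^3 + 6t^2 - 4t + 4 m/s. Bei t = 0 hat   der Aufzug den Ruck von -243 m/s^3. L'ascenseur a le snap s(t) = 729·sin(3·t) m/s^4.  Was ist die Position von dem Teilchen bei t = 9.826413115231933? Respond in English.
To solve this, we need to take 1 antiderivative of our velocity equation v(t) = exp(t). Taking ∫v(t)dt and applying x(0) = 1, we find x(t) = exp(t). Using x(t) = exp(t) and substituting t = 9.826413115231933, we find x = 18516.4187085377.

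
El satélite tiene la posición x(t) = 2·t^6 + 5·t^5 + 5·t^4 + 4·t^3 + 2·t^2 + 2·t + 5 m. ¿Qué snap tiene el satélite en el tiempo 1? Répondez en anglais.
To solve this, we need to take 4 derivatives of our position equation x(t) = 2·t^6 + 5·t^5 + 5·t^4 + 4·t^3 + 2·t^2 + 2·t + 5. Taking d/dt of x(t), we find v(t) = 12·t^5 + 25·t^4 + 20·t^3 + 12·t^2 + 4·t + 2. Differentiating velocity, we get acceleration: a(t) = 60·t^4 + 100·t^3 + 60·t^2 + 24·t + 4. The derivative of acceleration gives jerk: j(t) = 240·t^3 + 300·t^2 + 120·t + 24. Taking d/dt of j(t), we find s(t) = 720·t^2 + 600·t + 120. We have snap s(t) = 720·t^2 + 600·t + 120. Substituting t = 1: s(1) = 1440.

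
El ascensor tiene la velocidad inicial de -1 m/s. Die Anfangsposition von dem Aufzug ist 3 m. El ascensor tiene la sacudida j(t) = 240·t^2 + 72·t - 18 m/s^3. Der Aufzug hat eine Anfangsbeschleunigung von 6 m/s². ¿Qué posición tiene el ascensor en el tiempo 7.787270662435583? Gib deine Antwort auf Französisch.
Pour résoudre ceci, nous devons prendre 3 intégrales de notre équation du jerk j(t) = 240·t^2 + 72·t - 18. En prenant ∫j(t)dt et en appliquant a(0) = 6, nous trouvons a(t) = 80·t^3 + 36·t^2 - 18·t + 6. En prenant ∫a(t)dt et en appliquant v(0) = -1, nous trouvons v(t) = 20·t^4 + 12·t^3 - 9·t^2 + 6·t - 1. L'intégrale de la vitesse, avec x(0) = 3, donne la position: x(t) = 4·t^5 + 3·t^4 - 3·t^3 + 3·t^2 - t + 3. De l'équation de la position x(t) = 4·t^5 + 3·t^4 - 3·t^3 + 3·t^2 - t + 3, nous substituons t = 7.787270662435583 pour obtenir x = 124340.336654425.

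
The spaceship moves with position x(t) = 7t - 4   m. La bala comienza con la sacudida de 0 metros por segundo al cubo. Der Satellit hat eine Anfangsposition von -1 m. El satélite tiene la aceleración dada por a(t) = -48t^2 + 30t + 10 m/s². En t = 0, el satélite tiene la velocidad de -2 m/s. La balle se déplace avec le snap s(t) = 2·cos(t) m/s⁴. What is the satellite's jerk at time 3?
Starting from acceleration a(t) = -48·t^2 + 30·t + 10, we take 1 derivative. Differentiating acceleration, we get jerk: j(t) = 30 - 96·t. We have jerk j(t) = 30 - 96·t. Substituting t = 3: j(3) = -258.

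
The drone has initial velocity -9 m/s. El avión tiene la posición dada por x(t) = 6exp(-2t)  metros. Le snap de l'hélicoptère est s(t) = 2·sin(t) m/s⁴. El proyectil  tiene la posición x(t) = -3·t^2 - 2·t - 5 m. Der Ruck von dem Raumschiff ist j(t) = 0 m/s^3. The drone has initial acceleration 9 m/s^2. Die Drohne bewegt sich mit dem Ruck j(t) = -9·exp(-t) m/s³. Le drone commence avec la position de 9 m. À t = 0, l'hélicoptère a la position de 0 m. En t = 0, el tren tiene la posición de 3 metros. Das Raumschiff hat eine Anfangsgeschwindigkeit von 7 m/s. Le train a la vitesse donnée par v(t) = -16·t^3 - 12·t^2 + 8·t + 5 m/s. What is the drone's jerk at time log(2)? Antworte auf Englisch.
We have jerk j(t) = -9·exp(-t). Substituting t = log(2): j(log(2)) = -9/2.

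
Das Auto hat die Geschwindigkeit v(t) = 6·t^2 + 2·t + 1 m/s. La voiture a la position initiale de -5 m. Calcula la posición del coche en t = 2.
Partiendo de la velocidad v(t) = 6·t^2 + 2·t + 1, tomamos 1 antiderivada. Integrando la velocidad y usando la condición inicial x(0) = -5, obtenemos x(t) = 2·t^3 + t^2 + t - 5. De la ecuación de la posición x(t) = 2·t^3 + t^2 + t - 5, sustituimos t = 2 para obtener x = 17.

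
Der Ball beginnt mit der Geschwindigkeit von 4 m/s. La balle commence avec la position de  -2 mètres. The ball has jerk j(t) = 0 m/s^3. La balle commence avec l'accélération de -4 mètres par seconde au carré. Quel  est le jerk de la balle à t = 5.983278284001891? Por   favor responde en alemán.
Wir haben den Ruck j(t) = 0. Durch Einsetzen von t = 5.983278284001891: j(5.983278284001891) = 0.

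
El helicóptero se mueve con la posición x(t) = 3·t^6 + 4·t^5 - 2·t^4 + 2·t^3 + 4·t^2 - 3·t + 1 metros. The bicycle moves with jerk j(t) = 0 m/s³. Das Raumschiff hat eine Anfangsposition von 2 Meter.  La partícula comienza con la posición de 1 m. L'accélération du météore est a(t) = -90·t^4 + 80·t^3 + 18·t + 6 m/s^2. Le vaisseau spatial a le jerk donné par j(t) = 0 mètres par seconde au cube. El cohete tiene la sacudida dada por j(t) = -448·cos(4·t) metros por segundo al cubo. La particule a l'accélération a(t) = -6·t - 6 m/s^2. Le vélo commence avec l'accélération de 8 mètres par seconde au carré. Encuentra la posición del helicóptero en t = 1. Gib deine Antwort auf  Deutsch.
Wir haben die Position x(t) = 3·t^6 + 4·t^5 - 2·t^4 + 2·t^3 + 4·t^2 - 3·t + 1. Durch Einsetzen von t = 1: x(1) = 9.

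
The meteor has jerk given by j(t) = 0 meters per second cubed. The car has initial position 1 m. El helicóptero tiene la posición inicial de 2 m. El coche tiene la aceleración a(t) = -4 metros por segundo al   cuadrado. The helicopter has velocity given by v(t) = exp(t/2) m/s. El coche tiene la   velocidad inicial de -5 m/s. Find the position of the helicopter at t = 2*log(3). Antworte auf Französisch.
Pour résoudre ceci, nous devons prendre 1 intégrale de notre équation de la vitesse v(t) = exp(t/2). En intégrant la vitesse et en utilisant la condition initiale x(0) = 2, nous obtenons x(t) = 2·exp(t/2). En utilisant x(t) = 2·exp(t/2) et en substituant t = 2*log(3), nous trouvons x = 6.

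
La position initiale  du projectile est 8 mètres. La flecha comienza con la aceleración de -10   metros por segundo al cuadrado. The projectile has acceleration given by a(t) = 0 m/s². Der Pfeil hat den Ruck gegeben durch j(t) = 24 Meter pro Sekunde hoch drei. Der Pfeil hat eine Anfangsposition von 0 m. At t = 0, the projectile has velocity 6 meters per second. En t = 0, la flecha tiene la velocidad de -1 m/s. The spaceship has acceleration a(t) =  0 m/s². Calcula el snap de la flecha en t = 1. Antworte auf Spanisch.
Para resolver esto, necesitamos tomar 1 derivada de nuestra ecuación de la sacudida j(t) = 24. La derivada de la sacudida da el snap: s(t) = 0. De la ecuación del snap s(t) = 0, sustituimos t = 1 para obtener s = 0.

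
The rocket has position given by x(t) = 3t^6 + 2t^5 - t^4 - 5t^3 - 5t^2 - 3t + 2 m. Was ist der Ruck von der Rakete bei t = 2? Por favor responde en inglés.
Starting from position x(t) = 3·t^6 + 2·t^5 - t^4 - 5·t^3 - 5·t^2 - 3·t + 2, we take 3 derivatives. Differentiating position, we get velocity: v(t) = 18·t^5 + 10·t^4 - 4·t^3 - 15·t^2 - 10·t - 3. Differentiating velocity, we get acceleration: a(t) = 90·t^4 + 40·t^3 - 12·t^2 - 30·t - 10. Taking d/dt of a(t), we find j(t) = 360·t^3 + 120·t^2 - 24·t - 30. We have jerk j(t) = 360·t^3 + 120·t^2 - 24·t - 30. Substituting t = 2: j(2) = 3282.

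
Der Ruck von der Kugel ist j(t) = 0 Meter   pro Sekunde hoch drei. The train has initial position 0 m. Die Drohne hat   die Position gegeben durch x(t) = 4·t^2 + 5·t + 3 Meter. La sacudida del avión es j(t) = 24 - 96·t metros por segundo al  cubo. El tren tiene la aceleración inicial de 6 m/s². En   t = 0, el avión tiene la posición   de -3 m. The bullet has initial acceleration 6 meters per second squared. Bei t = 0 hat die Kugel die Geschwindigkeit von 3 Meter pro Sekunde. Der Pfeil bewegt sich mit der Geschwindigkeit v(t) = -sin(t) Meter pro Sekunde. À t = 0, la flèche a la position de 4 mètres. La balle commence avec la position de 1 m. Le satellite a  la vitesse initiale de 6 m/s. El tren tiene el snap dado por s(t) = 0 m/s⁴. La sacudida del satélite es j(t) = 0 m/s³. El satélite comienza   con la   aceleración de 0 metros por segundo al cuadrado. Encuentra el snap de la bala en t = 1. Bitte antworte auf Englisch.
We must differentiate our jerk equation j(t) = 0 1 time. Taking d/dt of j(t), we find s(t) = 0. Using s(t) = 0 and substituting t = 1, we find s = 0.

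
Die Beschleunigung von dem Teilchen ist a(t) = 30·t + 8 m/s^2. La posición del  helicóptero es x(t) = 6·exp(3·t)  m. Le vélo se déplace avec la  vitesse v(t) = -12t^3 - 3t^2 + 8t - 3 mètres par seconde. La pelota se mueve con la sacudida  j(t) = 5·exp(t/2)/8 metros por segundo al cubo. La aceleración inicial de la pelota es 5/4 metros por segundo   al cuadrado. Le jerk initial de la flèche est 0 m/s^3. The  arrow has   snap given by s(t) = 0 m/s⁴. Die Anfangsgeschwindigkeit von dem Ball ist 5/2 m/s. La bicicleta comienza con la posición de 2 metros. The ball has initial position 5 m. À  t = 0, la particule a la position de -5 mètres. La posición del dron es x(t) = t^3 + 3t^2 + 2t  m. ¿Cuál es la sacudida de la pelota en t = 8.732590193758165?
Tenemos la sacudida j(t) = 5·exp(t/2)/8. Sustituyendo t = 8.732590193758165: j(8.732590193758165) = 49.2195778256495.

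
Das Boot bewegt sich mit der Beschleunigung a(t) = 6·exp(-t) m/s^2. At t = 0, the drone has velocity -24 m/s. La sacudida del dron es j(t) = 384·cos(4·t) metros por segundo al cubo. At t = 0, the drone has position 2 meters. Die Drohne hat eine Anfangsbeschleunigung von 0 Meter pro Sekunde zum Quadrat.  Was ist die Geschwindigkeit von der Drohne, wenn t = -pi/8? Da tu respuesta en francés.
Nous devons trouver la primitive de notre équation du jerk j(t) = 384·cos(4·t) 2 fois. En intégrant le jerk et en utilisant la condition initiale a(0) = 0, nous obtenons a(t) = 96·sin(4·t). L'intégrale de l'accélération est la vitesse. En utilisant v(0) = -24, nous obtenons v(t) = -24·cos(4·t). De l'équation de la vitesse v(t) = -24·cos(4·t), nous substituons t = -pi/8 pour obtenir v = 0.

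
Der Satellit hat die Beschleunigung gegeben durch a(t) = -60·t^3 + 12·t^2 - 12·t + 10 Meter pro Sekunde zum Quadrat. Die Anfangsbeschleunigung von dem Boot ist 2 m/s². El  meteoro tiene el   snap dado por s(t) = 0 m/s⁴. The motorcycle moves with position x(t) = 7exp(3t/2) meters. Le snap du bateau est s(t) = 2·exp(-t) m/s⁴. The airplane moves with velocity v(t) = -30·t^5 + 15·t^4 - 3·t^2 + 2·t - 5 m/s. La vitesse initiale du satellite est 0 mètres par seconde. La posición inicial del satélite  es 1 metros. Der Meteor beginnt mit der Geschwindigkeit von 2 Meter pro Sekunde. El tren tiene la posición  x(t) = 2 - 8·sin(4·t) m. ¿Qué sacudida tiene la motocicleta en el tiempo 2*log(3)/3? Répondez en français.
En partant de la position x(t) = 7·exp(3·t/2), nous prenons 3 dérivées. En prenant d/dt de x(t), nous trouvons v(t) = 21·exp(3·t/2)/2. En prenant d/dt de v(t), nous trouvons a(t) = 63·exp(3·t/2)/4. La dérivée de l'accélération donne le jerk: j(t) = 189·exp(3·t/2)/8. Nous avons le jerk j(t) = 189·exp(3·t/2)/8. En substituant t = 2*log(3)/3: j(2*log(3)/3) = 567/8.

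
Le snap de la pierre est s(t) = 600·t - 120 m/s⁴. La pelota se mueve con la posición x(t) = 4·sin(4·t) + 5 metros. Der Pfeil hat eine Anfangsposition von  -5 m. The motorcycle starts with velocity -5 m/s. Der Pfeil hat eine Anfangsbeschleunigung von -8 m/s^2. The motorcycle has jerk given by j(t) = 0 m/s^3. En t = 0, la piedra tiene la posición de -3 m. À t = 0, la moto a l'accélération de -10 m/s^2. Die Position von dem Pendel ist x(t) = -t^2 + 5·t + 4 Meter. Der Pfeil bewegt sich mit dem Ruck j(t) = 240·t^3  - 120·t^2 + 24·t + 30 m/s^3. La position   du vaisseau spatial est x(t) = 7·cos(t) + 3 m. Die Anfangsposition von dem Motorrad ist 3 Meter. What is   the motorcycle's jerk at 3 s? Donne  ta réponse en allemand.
Aus der Gleichung für den Ruck j(t) = 0, setzen wir t = 3 ein und erhalten j = 0.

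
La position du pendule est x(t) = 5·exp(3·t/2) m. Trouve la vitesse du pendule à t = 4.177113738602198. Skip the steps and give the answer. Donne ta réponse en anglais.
At t = 4.177113738602198, v = 3946.45753311451.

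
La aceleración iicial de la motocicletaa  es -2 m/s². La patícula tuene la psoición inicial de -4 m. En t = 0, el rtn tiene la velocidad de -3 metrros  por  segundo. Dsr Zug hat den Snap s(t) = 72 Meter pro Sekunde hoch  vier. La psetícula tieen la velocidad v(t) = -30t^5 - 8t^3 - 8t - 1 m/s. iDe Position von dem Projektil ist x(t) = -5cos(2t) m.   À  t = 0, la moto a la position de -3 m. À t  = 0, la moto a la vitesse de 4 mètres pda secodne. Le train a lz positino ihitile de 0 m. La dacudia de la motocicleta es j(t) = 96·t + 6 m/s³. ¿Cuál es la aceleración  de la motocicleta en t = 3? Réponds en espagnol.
Partiendo de la sacudida j(t) = 96·t + 6, tomamos 1 integral. La antiderivada de la sacudida es la aceleración. Usando a(0) = -2, obtenemos a(t) = 48·t^2 + 6·t - 2. Usando a(t) = 48·t^2 + 6·t - 2 y sustituyendo t = 3, encontramos a = 448.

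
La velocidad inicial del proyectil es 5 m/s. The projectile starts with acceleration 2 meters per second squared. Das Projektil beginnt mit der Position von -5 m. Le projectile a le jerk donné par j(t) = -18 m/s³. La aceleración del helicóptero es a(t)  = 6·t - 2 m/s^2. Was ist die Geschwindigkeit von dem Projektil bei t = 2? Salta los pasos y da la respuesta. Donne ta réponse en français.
La vitesse à t = 2 est v = -27.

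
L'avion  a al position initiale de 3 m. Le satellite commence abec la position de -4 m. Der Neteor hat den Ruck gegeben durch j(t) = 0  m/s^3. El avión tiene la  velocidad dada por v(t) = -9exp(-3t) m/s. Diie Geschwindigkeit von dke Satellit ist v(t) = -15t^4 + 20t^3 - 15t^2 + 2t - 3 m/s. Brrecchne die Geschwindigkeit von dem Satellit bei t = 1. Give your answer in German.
Mit v(t) = -15·t^4 + 20·t^3 - 15·t^2 + 2·t - 3 und Einsetzen von t = 1, finden wir v = -11.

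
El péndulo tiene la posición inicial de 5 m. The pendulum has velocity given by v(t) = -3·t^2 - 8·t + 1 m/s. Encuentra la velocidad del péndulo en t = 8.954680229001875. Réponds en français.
De l'équation de la vitesse v(t) = -3·t^2 - 8·t + 1, nous substituons t = 8.954680229001875 pour obtenir v = -311.196335843046.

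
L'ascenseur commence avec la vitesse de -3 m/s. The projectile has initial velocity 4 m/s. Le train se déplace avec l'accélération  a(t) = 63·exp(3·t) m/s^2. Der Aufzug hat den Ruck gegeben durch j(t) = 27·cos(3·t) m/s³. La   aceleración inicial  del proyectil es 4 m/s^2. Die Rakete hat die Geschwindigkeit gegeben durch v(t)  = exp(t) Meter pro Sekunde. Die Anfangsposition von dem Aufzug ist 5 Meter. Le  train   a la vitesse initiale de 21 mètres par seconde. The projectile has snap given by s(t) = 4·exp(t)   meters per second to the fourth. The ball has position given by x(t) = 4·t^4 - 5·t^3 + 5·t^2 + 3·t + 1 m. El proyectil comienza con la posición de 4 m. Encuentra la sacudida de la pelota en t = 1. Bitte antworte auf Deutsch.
Ausgehend von der Position x(t) = 4·t^4 - 5·t^3 + 5·t^2 + 3·t + 1, nehmen wir 3 Ableitungen. Durch Ableiten von der Position erhalten wir die Geschwindigkeit: v(t) = 16·t^3 - 15·t^2 + 10·t + 3. Mit d/dt von v(t) finden wir a(t) = 48·t^2 - 30·t + 10. Mit d/dt von a(t) finden wir j(t) = 96·t - 30. Aus der Gleichung für den Ruck j(t) = 96·t - 30, setzen wir t = 1 ein und erhalten j = 66.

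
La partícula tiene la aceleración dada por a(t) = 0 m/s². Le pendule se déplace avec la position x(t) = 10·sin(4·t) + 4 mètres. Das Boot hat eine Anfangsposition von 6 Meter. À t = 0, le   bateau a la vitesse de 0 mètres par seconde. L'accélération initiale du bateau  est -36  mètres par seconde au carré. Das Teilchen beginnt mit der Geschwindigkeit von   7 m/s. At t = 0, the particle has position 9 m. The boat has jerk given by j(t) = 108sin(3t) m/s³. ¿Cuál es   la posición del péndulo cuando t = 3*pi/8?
De la ecuación de la posición x(t) = 10·sin(4·t) + 4, sustituimos t = 3*pi/8 para obtener x = -6.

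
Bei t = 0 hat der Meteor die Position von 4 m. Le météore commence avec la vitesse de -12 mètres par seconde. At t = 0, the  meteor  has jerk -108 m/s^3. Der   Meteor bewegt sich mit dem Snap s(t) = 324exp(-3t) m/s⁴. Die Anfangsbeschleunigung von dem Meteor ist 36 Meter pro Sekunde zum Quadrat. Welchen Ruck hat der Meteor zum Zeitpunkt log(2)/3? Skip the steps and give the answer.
Bei t = log(2)/3, j = -54.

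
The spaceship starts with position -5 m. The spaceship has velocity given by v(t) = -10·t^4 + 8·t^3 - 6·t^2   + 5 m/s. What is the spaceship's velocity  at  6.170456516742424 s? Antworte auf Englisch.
We have velocity v(t) = -10·t^4 + 8·t^3 - 6·t^2 + 5. Substituting t = 6.170456516742424: v(6.170456516742424) = -12840.6502763426.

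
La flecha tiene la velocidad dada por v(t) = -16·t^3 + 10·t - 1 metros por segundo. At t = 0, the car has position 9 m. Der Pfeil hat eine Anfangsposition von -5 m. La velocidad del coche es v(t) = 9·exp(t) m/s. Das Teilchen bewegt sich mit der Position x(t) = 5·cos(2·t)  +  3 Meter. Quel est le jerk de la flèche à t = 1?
Pour résoudre ceci, nous devons prendre 2 dérivées de notre équation de la vitesse v(t) = -16·t^3 + 10·t - 1. En dérivant la vitesse, nous obtenons l'accélération: a(t) = 10 - 48·t^2. En prenant d/dt de a(t), nous trouvons j(t) = -96·t. De l'équation du jerk j(t) = -96·t, nous substituons t = 1 pour obtenir j = -96.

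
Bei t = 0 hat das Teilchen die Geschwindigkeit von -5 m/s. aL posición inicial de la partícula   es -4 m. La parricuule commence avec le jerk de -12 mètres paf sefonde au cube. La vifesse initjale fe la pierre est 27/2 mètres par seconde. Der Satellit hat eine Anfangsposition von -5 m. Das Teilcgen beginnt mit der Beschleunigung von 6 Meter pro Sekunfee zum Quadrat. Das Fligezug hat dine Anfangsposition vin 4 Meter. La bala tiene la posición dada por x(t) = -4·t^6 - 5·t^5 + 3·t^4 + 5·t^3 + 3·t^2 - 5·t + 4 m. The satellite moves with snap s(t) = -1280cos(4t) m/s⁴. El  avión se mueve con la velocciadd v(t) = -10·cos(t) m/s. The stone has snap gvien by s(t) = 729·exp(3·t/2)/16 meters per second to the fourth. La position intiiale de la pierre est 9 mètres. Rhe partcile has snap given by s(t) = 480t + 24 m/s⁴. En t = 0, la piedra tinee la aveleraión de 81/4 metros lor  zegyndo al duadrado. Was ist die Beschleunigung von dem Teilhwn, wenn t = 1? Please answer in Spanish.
Partiendo del snap s(t) = 480·t + 24, tomamos 2 antiderivadas. Tomando ∫s(t)dt y aplicando j(0) = -12, encontramos j(t) = 240·t^2 + 24·t - 12. La antiderivada de la sacudida, con a(0) = 6, da la aceleración: a(t) = 80·t^3 + 12·t^2 - 12·t + 6. Tenemos la aceleración a(t) = 80·t^3 + 12·t^2 - 12·t + 6. Sustituyendo t = 1: a(1) = 86.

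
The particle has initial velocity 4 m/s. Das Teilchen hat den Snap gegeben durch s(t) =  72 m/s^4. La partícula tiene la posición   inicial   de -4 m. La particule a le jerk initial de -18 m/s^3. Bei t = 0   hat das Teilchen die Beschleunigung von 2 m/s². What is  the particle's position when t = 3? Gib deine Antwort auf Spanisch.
Debemos encontrar la integral de nuestra ecuación del snap s(t) = 72 4 veces. La integral del snap, con j(0) = -18, da la sacudida: j(t) = 72·t - 18. Tomando ∫j(t)dt y aplicando a(0) = 2, encontramos a(t) = 36·t^2 - 18·t + 2. La integral de la aceleración es la velocidad. Usando v(0) = 4, obtenemos v(t) = 12·t^3 - 9·t^2 + 2·t + 4. La integral de la velocidad, con x(0) = -4, da la posición: x(t) = 3·t^4 - 3·t^3 + t^2 + 4·t - 4. Usando x(t) = 3·t^4 - 3·t^3 + t^2 + 4·t - 4 y sustituyendo t = 3, encontramos x = 179.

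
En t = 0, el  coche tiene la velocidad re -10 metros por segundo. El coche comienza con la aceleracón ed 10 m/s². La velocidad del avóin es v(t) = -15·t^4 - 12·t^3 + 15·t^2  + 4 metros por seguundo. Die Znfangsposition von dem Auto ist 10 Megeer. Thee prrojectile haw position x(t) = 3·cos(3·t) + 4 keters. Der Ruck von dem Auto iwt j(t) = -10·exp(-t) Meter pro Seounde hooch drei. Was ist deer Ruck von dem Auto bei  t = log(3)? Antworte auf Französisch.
En utilisant j(t) = -10·exp(-t) et en substituant t = log(3), nous trouvons j = -10/3.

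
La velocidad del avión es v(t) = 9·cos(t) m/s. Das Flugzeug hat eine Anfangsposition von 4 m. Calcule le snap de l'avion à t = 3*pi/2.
En partant de la vitesse v(t) = 9·cos(t), nous prenons 3 dérivées. En prenant d/dt de v(t), nous trouvons a(t) = -9·sin(t). En prenant d/dt de a(t), nous trouvons j(t) = -9·cos(t). En dérivant le jerk, nous obtenons le snap: s(t) = 9·sin(t). En utilisant s(t) = 9·sin(t) et en substituant t = 3*pi/2, nous trouvons s = -9.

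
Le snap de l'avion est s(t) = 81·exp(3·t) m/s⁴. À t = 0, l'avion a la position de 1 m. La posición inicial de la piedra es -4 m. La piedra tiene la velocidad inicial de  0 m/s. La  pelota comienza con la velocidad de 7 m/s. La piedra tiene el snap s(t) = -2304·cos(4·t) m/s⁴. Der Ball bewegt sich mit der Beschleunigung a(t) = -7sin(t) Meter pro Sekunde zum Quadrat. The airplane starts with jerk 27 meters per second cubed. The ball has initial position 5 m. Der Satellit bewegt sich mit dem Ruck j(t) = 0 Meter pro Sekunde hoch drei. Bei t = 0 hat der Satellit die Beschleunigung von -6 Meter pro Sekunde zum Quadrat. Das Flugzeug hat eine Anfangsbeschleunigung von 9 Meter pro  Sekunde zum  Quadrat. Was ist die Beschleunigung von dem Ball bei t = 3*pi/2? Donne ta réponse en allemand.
Mit a(t) = -7·sin(t) und Einsetzen von t = 3*pi/2, finden wir a = 7.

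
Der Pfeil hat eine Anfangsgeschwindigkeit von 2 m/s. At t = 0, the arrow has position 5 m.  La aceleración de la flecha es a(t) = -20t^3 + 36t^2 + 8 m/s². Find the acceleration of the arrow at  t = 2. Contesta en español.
Tenemos la aceleración a(t) = -20·t^3 + 36·t^2 + 8. Sustituyendo t = 2: a(2) = -8.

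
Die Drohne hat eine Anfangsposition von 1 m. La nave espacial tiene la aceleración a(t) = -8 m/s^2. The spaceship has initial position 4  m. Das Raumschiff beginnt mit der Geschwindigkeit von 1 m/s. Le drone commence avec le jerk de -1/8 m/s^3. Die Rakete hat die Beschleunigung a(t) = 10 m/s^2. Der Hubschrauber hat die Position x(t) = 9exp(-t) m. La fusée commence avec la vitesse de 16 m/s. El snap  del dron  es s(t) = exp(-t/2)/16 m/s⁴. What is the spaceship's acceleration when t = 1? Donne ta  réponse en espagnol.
Tenemos la aceleración a(t) = -8. Sustituyendo t = 1: a(1) = -8.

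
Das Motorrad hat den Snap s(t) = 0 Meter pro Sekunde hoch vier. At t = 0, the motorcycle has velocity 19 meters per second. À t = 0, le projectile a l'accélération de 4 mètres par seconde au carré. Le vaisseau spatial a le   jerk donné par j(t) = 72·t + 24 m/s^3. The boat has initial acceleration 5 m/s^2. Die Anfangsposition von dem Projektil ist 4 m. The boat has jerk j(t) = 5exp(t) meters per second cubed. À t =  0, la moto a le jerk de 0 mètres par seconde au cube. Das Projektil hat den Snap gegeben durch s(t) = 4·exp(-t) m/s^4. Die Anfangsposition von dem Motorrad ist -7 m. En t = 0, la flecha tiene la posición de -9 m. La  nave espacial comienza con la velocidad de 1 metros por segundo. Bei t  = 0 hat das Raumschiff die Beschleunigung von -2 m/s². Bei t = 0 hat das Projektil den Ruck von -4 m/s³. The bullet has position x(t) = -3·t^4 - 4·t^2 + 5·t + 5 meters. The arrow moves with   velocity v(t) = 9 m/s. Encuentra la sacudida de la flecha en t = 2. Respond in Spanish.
Debemos derivar nuestra ecuación de la velocidad v(t) = 9 2 veces. Derivando la velocidad, obtenemos la aceleración: a(t) = 0. Derivando la aceleración, obtenemos la sacudida: j(t) = 0. Tenemos la sacudida j(t) = 0. Sustituyendo t = 2: j(2) = 0.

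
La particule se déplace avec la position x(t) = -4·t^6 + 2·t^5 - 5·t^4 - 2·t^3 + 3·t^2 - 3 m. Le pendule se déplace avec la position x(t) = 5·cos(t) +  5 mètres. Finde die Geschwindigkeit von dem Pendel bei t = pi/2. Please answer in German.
Um dies zu lösen, müssen wir 1 Ableitung unserer Gleichung für die Position x(t) = 5·cos(t) + 5 nehmen. Mit d/dt von x(t) finden wir v(t) = -5·sin(t). Mit v(t) = -5·sin(t) und Einsetzen von t = pi/2, finden wir v = -5.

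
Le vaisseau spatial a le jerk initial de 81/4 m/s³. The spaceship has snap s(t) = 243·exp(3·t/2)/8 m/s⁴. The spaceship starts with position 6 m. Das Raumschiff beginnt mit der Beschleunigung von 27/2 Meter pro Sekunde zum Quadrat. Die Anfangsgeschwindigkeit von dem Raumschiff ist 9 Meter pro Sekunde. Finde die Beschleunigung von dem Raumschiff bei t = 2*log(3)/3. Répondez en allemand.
Wir müssen unsere Gleichung für den Snap s(t) = 243·exp(3·t/2)/8 2-mal integrieren. Durch Integration von dem Snap und Verwendung der Anfangsbedingung j(0) = 81/4, erhalten wir j(t) = 81·exp(3·t/2)/4. Das Integral von dem Ruck, mit a(0) = 27/2, ergibt die Beschleunigung: a(t) = 27·exp(3·t/2)/2. Aus der Gleichung für die Beschleunigung a(t) = 27·exp(3·t/2)/2, setzen wir t = 2*log(3)/3 ein und erhalten a = 81/2.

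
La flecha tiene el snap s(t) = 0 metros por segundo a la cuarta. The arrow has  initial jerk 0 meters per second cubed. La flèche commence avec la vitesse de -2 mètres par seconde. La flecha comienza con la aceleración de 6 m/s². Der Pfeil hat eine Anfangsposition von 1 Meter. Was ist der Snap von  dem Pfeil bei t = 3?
Aus der Gleichung für den Snap s(t) = 0, setzen wir t = 3 ein und erhalten s = 0.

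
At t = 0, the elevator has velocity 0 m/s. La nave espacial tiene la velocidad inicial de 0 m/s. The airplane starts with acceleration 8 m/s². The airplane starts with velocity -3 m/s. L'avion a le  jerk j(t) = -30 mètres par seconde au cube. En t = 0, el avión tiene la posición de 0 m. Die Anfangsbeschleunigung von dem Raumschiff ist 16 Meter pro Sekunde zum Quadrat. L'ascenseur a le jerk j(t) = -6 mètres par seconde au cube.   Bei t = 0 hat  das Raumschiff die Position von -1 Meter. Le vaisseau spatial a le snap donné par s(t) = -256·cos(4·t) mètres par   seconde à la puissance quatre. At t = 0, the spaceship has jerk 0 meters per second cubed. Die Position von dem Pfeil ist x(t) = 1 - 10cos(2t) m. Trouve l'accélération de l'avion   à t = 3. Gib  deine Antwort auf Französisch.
Pour résoudre ceci, nous devons prendre 1 intégrale de notre équation du jerk j(t) = -30. L'intégrale du jerk est l'accélération. En utilisant a(0) = 8, nous obtenons a(t) = 8 - 30·t. De l'équation de l'accélération a(t) = 8 - 30·t, nous substituons t = 3 pour obtenir a = -82.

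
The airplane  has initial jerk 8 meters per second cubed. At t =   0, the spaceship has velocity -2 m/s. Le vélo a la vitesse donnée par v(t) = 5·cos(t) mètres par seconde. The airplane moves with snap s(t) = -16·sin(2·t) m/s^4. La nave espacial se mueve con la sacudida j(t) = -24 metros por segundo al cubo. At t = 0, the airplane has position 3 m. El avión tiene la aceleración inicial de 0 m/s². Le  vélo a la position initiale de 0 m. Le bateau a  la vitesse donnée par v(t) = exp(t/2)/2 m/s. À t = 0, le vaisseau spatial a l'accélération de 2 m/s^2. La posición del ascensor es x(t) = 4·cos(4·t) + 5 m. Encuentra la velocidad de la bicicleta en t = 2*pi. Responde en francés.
En utilisant v(t) = 5·cos(t) et en substituant t = 2*pi, nous trouvons v = 5.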